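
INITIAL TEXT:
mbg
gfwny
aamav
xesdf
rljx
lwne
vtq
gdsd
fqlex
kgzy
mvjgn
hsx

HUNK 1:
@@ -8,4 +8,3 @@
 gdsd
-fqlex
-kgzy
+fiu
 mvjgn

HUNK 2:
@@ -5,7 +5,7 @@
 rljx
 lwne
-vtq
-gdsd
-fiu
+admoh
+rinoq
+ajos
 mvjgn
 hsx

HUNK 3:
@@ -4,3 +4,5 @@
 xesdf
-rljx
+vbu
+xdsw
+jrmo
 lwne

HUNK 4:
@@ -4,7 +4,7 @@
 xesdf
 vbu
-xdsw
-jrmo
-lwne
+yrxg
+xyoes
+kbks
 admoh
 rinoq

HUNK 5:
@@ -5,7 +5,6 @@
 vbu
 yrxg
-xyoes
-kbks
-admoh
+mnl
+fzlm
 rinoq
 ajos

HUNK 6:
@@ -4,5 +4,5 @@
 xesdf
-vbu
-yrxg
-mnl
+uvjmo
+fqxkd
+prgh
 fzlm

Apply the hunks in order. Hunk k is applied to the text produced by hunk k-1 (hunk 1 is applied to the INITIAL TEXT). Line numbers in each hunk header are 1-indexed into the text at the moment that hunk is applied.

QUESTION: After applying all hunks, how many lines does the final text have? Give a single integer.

Hunk 1: at line 8 remove [fqlex,kgzy] add [fiu] -> 11 lines: mbg gfwny aamav xesdf rljx lwne vtq gdsd fiu mvjgn hsx
Hunk 2: at line 5 remove [vtq,gdsd,fiu] add [admoh,rinoq,ajos] -> 11 lines: mbg gfwny aamav xesdf rljx lwne admoh rinoq ajos mvjgn hsx
Hunk 3: at line 4 remove [rljx] add [vbu,xdsw,jrmo] -> 13 lines: mbg gfwny aamav xesdf vbu xdsw jrmo lwne admoh rinoq ajos mvjgn hsx
Hunk 4: at line 4 remove [xdsw,jrmo,lwne] add [yrxg,xyoes,kbks] -> 13 lines: mbg gfwny aamav xesdf vbu yrxg xyoes kbks admoh rinoq ajos mvjgn hsx
Hunk 5: at line 5 remove [xyoes,kbks,admoh] add [mnl,fzlm] -> 12 lines: mbg gfwny aamav xesdf vbu yrxg mnl fzlm rinoq ajos mvjgn hsx
Hunk 6: at line 4 remove [vbu,yrxg,mnl] add [uvjmo,fqxkd,prgh] -> 12 lines: mbg gfwny aamav xesdf uvjmo fqxkd prgh fzlm rinoq ajos mvjgn hsx
Final line count: 12

Answer: 12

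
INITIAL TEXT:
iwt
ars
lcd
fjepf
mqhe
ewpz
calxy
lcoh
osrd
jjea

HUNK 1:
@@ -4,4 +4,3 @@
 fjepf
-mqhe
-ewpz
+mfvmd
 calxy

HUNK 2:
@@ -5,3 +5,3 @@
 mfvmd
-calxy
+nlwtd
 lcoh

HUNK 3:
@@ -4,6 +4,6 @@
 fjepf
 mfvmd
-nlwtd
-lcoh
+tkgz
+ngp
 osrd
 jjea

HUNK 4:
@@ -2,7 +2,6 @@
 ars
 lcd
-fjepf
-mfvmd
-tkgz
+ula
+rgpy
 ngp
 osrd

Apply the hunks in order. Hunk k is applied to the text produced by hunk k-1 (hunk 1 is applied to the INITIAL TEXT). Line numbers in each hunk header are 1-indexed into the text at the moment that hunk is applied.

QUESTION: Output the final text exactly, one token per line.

Answer: iwt
ars
lcd
ula
rgpy
ngp
osrd
jjea

Derivation:
Hunk 1: at line 4 remove [mqhe,ewpz] add [mfvmd] -> 9 lines: iwt ars lcd fjepf mfvmd calxy lcoh osrd jjea
Hunk 2: at line 5 remove [calxy] add [nlwtd] -> 9 lines: iwt ars lcd fjepf mfvmd nlwtd lcoh osrd jjea
Hunk 3: at line 4 remove [nlwtd,lcoh] add [tkgz,ngp] -> 9 lines: iwt ars lcd fjepf mfvmd tkgz ngp osrd jjea
Hunk 4: at line 2 remove [fjepf,mfvmd,tkgz] add [ula,rgpy] -> 8 lines: iwt ars lcd ula rgpy ngp osrd jjea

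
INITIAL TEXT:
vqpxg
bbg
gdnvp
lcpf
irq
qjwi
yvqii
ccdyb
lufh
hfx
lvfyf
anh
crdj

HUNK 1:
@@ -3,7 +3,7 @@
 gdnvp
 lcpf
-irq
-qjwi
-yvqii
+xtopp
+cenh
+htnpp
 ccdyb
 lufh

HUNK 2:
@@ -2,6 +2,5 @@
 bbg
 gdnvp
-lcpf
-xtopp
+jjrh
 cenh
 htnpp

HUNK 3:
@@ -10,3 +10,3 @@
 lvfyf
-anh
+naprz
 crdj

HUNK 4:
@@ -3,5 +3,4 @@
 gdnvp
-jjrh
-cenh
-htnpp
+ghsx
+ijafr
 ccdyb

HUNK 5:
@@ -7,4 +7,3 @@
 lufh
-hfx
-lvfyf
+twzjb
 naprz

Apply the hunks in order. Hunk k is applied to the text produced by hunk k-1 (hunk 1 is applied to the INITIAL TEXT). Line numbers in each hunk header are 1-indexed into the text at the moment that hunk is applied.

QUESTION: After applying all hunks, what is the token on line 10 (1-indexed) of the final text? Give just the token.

Hunk 1: at line 3 remove [irq,qjwi,yvqii] add [xtopp,cenh,htnpp] -> 13 lines: vqpxg bbg gdnvp lcpf xtopp cenh htnpp ccdyb lufh hfx lvfyf anh crdj
Hunk 2: at line 2 remove [lcpf,xtopp] add [jjrh] -> 12 lines: vqpxg bbg gdnvp jjrh cenh htnpp ccdyb lufh hfx lvfyf anh crdj
Hunk 3: at line 10 remove [anh] add [naprz] -> 12 lines: vqpxg bbg gdnvp jjrh cenh htnpp ccdyb lufh hfx lvfyf naprz crdj
Hunk 4: at line 3 remove [jjrh,cenh,htnpp] add [ghsx,ijafr] -> 11 lines: vqpxg bbg gdnvp ghsx ijafr ccdyb lufh hfx lvfyf naprz crdj
Hunk 5: at line 7 remove [hfx,lvfyf] add [twzjb] -> 10 lines: vqpxg bbg gdnvp ghsx ijafr ccdyb lufh twzjb naprz crdj
Final line 10: crdj

Answer: crdj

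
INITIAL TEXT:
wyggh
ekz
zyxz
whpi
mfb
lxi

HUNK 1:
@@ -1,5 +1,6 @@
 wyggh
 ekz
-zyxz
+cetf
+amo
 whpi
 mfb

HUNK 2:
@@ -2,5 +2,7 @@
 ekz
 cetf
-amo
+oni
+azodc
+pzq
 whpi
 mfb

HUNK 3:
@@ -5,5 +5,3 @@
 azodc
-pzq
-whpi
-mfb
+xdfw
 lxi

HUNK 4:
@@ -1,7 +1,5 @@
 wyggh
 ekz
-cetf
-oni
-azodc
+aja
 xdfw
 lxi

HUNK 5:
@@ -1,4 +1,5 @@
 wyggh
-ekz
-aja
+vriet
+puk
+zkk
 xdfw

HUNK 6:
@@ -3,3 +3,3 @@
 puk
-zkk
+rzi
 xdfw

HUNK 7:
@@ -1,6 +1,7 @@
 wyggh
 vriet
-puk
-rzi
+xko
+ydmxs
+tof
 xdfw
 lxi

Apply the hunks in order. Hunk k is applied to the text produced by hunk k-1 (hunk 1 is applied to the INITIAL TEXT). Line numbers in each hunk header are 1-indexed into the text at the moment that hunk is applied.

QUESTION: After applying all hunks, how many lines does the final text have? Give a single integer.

Hunk 1: at line 1 remove [zyxz] add [cetf,amo] -> 7 lines: wyggh ekz cetf amo whpi mfb lxi
Hunk 2: at line 2 remove [amo] add [oni,azodc,pzq] -> 9 lines: wyggh ekz cetf oni azodc pzq whpi mfb lxi
Hunk 3: at line 5 remove [pzq,whpi,mfb] add [xdfw] -> 7 lines: wyggh ekz cetf oni azodc xdfw lxi
Hunk 4: at line 1 remove [cetf,oni,azodc] add [aja] -> 5 lines: wyggh ekz aja xdfw lxi
Hunk 5: at line 1 remove [ekz,aja] add [vriet,puk,zkk] -> 6 lines: wyggh vriet puk zkk xdfw lxi
Hunk 6: at line 3 remove [zkk] add [rzi] -> 6 lines: wyggh vriet puk rzi xdfw lxi
Hunk 7: at line 1 remove [puk,rzi] add [xko,ydmxs,tof] -> 7 lines: wyggh vriet xko ydmxs tof xdfw lxi
Final line count: 7

Answer: 7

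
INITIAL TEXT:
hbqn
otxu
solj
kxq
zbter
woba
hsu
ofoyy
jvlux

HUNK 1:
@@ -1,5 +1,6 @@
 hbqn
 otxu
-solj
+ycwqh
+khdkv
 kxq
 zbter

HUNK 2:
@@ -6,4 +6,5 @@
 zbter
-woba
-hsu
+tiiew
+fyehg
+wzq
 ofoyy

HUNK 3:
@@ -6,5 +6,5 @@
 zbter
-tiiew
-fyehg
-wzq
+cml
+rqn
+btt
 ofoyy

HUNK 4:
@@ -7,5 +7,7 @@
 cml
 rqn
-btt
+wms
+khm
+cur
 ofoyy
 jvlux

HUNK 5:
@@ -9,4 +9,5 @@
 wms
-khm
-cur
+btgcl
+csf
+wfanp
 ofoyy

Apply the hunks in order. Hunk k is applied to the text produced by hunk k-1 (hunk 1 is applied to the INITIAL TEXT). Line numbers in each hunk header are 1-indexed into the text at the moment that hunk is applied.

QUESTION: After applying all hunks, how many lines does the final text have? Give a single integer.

Answer: 14

Derivation:
Hunk 1: at line 1 remove [solj] add [ycwqh,khdkv] -> 10 lines: hbqn otxu ycwqh khdkv kxq zbter woba hsu ofoyy jvlux
Hunk 2: at line 6 remove [woba,hsu] add [tiiew,fyehg,wzq] -> 11 lines: hbqn otxu ycwqh khdkv kxq zbter tiiew fyehg wzq ofoyy jvlux
Hunk 3: at line 6 remove [tiiew,fyehg,wzq] add [cml,rqn,btt] -> 11 lines: hbqn otxu ycwqh khdkv kxq zbter cml rqn btt ofoyy jvlux
Hunk 4: at line 7 remove [btt] add [wms,khm,cur] -> 13 lines: hbqn otxu ycwqh khdkv kxq zbter cml rqn wms khm cur ofoyy jvlux
Hunk 5: at line 9 remove [khm,cur] add [btgcl,csf,wfanp] -> 14 lines: hbqn otxu ycwqh khdkv kxq zbter cml rqn wms btgcl csf wfanp ofoyy jvlux
Final line count: 14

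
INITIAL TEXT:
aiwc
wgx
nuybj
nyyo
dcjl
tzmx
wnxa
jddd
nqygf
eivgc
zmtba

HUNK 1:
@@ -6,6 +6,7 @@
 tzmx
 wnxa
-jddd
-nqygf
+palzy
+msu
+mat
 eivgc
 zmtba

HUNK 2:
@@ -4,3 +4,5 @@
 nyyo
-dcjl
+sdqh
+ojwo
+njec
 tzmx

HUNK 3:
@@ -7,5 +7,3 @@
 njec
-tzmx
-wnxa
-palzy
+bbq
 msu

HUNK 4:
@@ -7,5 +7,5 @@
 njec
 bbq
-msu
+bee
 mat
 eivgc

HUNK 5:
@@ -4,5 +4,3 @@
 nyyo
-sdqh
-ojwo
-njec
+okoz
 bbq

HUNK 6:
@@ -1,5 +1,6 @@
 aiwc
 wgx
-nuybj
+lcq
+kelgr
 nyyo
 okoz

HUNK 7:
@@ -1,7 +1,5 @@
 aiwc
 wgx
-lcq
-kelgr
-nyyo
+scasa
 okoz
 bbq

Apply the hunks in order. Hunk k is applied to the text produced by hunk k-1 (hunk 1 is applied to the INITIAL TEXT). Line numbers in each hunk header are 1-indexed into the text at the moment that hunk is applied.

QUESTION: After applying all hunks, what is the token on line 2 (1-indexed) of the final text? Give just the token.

Answer: wgx

Derivation:
Hunk 1: at line 6 remove [jddd,nqygf] add [palzy,msu,mat] -> 12 lines: aiwc wgx nuybj nyyo dcjl tzmx wnxa palzy msu mat eivgc zmtba
Hunk 2: at line 4 remove [dcjl] add [sdqh,ojwo,njec] -> 14 lines: aiwc wgx nuybj nyyo sdqh ojwo njec tzmx wnxa palzy msu mat eivgc zmtba
Hunk 3: at line 7 remove [tzmx,wnxa,palzy] add [bbq] -> 12 lines: aiwc wgx nuybj nyyo sdqh ojwo njec bbq msu mat eivgc zmtba
Hunk 4: at line 7 remove [msu] add [bee] -> 12 lines: aiwc wgx nuybj nyyo sdqh ojwo njec bbq bee mat eivgc zmtba
Hunk 5: at line 4 remove [sdqh,ojwo,njec] add [okoz] -> 10 lines: aiwc wgx nuybj nyyo okoz bbq bee mat eivgc zmtba
Hunk 6: at line 1 remove [nuybj] add [lcq,kelgr] -> 11 lines: aiwc wgx lcq kelgr nyyo okoz bbq bee mat eivgc zmtba
Hunk 7: at line 1 remove [lcq,kelgr,nyyo] add [scasa] -> 9 lines: aiwc wgx scasa okoz bbq bee mat eivgc zmtba
Final line 2: wgx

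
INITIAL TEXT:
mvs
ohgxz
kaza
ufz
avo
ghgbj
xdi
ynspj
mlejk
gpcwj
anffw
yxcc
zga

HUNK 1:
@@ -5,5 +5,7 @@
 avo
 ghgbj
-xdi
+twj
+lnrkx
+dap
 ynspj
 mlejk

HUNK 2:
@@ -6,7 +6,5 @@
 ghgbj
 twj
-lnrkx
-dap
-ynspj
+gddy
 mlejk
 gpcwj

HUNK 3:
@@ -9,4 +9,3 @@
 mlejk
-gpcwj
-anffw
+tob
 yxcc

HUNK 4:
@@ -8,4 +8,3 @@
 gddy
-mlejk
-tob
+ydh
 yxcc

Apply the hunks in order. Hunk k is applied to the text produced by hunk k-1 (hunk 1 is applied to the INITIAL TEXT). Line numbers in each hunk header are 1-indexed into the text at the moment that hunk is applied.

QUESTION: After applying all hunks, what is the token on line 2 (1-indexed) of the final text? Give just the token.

Hunk 1: at line 5 remove [xdi] add [twj,lnrkx,dap] -> 15 lines: mvs ohgxz kaza ufz avo ghgbj twj lnrkx dap ynspj mlejk gpcwj anffw yxcc zga
Hunk 2: at line 6 remove [lnrkx,dap,ynspj] add [gddy] -> 13 lines: mvs ohgxz kaza ufz avo ghgbj twj gddy mlejk gpcwj anffw yxcc zga
Hunk 3: at line 9 remove [gpcwj,anffw] add [tob] -> 12 lines: mvs ohgxz kaza ufz avo ghgbj twj gddy mlejk tob yxcc zga
Hunk 4: at line 8 remove [mlejk,tob] add [ydh] -> 11 lines: mvs ohgxz kaza ufz avo ghgbj twj gddy ydh yxcc zga
Final line 2: ohgxz

Answer: ohgxz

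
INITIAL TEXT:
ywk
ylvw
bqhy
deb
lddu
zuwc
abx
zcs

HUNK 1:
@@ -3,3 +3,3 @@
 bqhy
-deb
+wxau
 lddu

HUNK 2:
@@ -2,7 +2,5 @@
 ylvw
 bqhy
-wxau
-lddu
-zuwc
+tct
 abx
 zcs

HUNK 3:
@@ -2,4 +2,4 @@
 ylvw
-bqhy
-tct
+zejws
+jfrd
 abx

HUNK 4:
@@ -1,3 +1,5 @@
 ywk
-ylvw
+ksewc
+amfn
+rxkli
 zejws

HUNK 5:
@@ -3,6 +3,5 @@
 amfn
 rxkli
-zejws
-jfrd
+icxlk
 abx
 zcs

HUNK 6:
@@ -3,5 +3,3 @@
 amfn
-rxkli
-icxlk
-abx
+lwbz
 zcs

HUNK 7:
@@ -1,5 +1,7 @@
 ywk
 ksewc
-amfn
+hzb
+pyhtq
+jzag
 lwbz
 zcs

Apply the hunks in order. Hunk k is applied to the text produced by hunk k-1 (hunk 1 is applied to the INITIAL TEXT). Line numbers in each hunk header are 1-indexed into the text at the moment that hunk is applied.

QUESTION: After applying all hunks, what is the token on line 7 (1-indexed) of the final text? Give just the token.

Answer: zcs

Derivation:
Hunk 1: at line 3 remove [deb] add [wxau] -> 8 lines: ywk ylvw bqhy wxau lddu zuwc abx zcs
Hunk 2: at line 2 remove [wxau,lddu,zuwc] add [tct] -> 6 lines: ywk ylvw bqhy tct abx zcs
Hunk 3: at line 2 remove [bqhy,tct] add [zejws,jfrd] -> 6 lines: ywk ylvw zejws jfrd abx zcs
Hunk 4: at line 1 remove [ylvw] add [ksewc,amfn,rxkli] -> 8 lines: ywk ksewc amfn rxkli zejws jfrd abx zcs
Hunk 5: at line 3 remove [zejws,jfrd] add [icxlk] -> 7 lines: ywk ksewc amfn rxkli icxlk abx zcs
Hunk 6: at line 3 remove [rxkli,icxlk,abx] add [lwbz] -> 5 lines: ywk ksewc amfn lwbz zcs
Hunk 7: at line 1 remove [amfn] add [hzb,pyhtq,jzag] -> 7 lines: ywk ksewc hzb pyhtq jzag lwbz zcs
Final line 7: zcs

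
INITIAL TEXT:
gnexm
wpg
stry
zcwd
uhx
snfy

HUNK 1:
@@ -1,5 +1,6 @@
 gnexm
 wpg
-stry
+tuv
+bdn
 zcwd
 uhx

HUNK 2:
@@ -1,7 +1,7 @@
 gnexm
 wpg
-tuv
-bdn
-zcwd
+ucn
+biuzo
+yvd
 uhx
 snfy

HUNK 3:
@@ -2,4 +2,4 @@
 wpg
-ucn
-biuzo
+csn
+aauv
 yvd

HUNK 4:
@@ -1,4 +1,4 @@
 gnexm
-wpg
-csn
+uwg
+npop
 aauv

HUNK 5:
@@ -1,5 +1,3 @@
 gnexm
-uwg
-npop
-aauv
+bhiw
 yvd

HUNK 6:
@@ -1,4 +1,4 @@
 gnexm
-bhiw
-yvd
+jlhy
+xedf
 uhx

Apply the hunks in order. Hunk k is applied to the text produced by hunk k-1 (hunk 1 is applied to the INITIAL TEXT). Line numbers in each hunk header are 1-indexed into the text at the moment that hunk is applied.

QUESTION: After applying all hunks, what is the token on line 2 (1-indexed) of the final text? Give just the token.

Answer: jlhy

Derivation:
Hunk 1: at line 1 remove [stry] add [tuv,bdn] -> 7 lines: gnexm wpg tuv bdn zcwd uhx snfy
Hunk 2: at line 1 remove [tuv,bdn,zcwd] add [ucn,biuzo,yvd] -> 7 lines: gnexm wpg ucn biuzo yvd uhx snfy
Hunk 3: at line 2 remove [ucn,biuzo] add [csn,aauv] -> 7 lines: gnexm wpg csn aauv yvd uhx snfy
Hunk 4: at line 1 remove [wpg,csn] add [uwg,npop] -> 7 lines: gnexm uwg npop aauv yvd uhx snfy
Hunk 5: at line 1 remove [uwg,npop,aauv] add [bhiw] -> 5 lines: gnexm bhiw yvd uhx snfy
Hunk 6: at line 1 remove [bhiw,yvd] add [jlhy,xedf] -> 5 lines: gnexm jlhy xedf uhx snfy
Final line 2: jlhy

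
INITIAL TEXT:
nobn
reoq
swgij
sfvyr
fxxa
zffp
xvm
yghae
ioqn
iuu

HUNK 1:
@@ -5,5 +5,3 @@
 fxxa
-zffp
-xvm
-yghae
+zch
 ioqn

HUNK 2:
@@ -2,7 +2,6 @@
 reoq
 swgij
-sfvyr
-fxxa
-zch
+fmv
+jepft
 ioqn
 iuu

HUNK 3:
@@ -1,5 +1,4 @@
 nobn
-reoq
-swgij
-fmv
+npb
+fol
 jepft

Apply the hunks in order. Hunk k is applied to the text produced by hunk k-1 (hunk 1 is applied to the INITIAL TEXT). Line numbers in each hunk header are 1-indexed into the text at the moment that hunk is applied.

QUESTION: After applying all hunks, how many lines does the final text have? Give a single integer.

Answer: 6

Derivation:
Hunk 1: at line 5 remove [zffp,xvm,yghae] add [zch] -> 8 lines: nobn reoq swgij sfvyr fxxa zch ioqn iuu
Hunk 2: at line 2 remove [sfvyr,fxxa,zch] add [fmv,jepft] -> 7 lines: nobn reoq swgij fmv jepft ioqn iuu
Hunk 3: at line 1 remove [reoq,swgij,fmv] add [npb,fol] -> 6 lines: nobn npb fol jepft ioqn iuu
Final line count: 6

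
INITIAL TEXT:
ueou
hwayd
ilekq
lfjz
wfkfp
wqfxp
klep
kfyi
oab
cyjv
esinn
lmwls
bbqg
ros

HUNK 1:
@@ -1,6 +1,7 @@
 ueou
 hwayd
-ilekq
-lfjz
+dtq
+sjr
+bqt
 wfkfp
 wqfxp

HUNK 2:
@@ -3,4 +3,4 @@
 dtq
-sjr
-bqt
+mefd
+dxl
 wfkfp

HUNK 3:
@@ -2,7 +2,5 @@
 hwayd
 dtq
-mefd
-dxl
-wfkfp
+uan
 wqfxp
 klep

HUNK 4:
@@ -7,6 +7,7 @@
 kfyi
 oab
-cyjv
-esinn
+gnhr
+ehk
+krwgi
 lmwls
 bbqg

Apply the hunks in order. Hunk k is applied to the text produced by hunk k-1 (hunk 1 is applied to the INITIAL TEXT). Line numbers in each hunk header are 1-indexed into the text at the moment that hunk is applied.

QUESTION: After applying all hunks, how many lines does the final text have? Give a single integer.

Hunk 1: at line 1 remove [ilekq,lfjz] add [dtq,sjr,bqt] -> 15 lines: ueou hwayd dtq sjr bqt wfkfp wqfxp klep kfyi oab cyjv esinn lmwls bbqg ros
Hunk 2: at line 3 remove [sjr,bqt] add [mefd,dxl] -> 15 lines: ueou hwayd dtq mefd dxl wfkfp wqfxp klep kfyi oab cyjv esinn lmwls bbqg ros
Hunk 3: at line 2 remove [mefd,dxl,wfkfp] add [uan] -> 13 lines: ueou hwayd dtq uan wqfxp klep kfyi oab cyjv esinn lmwls bbqg ros
Hunk 4: at line 7 remove [cyjv,esinn] add [gnhr,ehk,krwgi] -> 14 lines: ueou hwayd dtq uan wqfxp klep kfyi oab gnhr ehk krwgi lmwls bbqg ros
Final line count: 14

Answer: 14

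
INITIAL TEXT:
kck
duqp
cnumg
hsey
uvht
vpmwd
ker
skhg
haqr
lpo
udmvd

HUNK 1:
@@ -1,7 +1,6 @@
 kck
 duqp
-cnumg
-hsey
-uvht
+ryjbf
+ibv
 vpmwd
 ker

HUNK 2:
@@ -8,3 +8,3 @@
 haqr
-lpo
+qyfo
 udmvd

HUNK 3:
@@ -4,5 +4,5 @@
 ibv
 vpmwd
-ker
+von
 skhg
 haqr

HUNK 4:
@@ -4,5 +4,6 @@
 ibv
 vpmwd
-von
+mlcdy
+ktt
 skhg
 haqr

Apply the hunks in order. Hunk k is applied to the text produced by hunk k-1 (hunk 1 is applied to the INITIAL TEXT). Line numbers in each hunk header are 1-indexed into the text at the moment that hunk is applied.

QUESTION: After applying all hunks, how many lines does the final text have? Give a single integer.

Answer: 11

Derivation:
Hunk 1: at line 1 remove [cnumg,hsey,uvht] add [ryjbf,ibv] -> 10 lines: kck duqp ryjbf ibv vpmwd ker skhg haqr lpo udmvd
Hunk 2: at line 8 remove [lpo] add [qyfo] -> 10 lines: kck duqp ryjbf ibv vpmwd ker skhg haqr qyfo udmvd
Hunk 3: at line 4 remove [ker] add [von] -> 10 lines: kck duqp ryjbf ibv vpmwd von skhg haqr qyfo udmvd
Hunk 4: at line 4 remove [von] add [mlcdy,ktt] -> 11 lines: kck duqp ryjbf ibv vpmwd mlcdy ktt skhg haqr qyfo udmvd
Final line count: 11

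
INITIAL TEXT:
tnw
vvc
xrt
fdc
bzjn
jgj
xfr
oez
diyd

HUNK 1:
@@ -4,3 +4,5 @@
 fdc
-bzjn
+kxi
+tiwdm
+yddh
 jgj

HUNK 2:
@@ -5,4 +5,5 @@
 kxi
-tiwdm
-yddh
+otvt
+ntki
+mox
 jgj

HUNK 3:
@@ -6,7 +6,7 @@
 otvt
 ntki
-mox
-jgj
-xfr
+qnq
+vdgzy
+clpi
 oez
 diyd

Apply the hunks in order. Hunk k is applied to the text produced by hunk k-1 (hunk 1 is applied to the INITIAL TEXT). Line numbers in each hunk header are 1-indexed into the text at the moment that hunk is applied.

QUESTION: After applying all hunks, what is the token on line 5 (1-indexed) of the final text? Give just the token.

Hunk 1: at line 4 remove [bzjn] add [kxi,tiwdm,yddh] -> 11 lines: tnw vvc xrt fdc kxi tiwdm yddh jgj xfr oez diyd
Hunk 2: at line 5 remove [tiwdm,yddh] add [otvt,ntki,mox] -> 12 lines: tnw vvc xrt fdc kxi otvt ntki mox jgj xfr oez diyd
Hunk 3: at line 6 remove [mox,jgj,xfr] add [qnq,vdgzy,clpi] -> 12 lines: tnw vvc xrt fdc kxi otvt ntki qnq vdgzy clpi oez diyd
Final line 5: kxi

Answer: kxi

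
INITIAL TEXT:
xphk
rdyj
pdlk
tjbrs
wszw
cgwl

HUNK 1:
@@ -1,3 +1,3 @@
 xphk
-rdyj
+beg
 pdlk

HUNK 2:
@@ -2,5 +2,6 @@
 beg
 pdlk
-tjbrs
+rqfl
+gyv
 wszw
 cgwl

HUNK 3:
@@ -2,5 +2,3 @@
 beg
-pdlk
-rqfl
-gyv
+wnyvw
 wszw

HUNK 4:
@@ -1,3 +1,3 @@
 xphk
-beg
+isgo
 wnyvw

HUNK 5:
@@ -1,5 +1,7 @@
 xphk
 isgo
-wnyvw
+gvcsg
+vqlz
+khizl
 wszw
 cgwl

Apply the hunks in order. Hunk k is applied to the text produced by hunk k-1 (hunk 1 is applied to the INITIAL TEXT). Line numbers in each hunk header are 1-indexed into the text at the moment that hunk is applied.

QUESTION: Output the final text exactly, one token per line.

Hunk 1: at line 1 remove [rdyj] add [beg] -> 6 lines: xphk beg pdlk tjbrs wszw cgwl
Hunk 2: at line 2 remove [tjbrs] add [rqfl,gyv] -> 7 lines: xphk beg pdlk rqfl gyv wszw cgwl
Hunk 3: at line 2 remove [pdlk,rqfl,gyv] add [wnyvw] -> 5 lines: xphk beg wnyvw wszw cgwl
Hunk 4: at line 1 remove [beg] add [isgo] -> 5 lines: xphk isgo wnyvw wszw cgwl
Hunk 5: at line 1 remove [wnyvw] add [gvcsg,vqlz,khizl] -> 7 lines: xphk isgo gvcsg vqlz khizl wszw cgwl

Answer: xphk
isgo
gvcsg
vqlz
khizl
wszw
cgwl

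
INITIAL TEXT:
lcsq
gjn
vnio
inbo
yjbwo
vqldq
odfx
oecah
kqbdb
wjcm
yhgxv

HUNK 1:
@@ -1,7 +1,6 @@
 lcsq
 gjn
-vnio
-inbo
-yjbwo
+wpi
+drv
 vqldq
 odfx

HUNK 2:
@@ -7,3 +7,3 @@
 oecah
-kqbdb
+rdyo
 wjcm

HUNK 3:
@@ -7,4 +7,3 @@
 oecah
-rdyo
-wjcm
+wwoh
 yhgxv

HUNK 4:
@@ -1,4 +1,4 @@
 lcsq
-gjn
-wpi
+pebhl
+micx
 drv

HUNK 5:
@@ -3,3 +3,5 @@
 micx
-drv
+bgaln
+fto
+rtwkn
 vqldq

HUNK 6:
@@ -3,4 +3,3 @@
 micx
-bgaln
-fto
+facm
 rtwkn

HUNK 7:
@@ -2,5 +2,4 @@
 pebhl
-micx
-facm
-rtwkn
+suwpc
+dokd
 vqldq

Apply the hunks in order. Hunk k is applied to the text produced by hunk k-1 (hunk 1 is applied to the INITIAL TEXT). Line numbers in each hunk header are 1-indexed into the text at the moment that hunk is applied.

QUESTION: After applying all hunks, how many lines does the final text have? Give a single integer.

Hunk 1: at line 1 remove [vnio,inbo,yjbwo] add [wpi,drv] -> 10 lines: lcsq gjn wpi drv vqldq odfx oecah kqbdb wjcm yhgxv
Hunk 2: at line 7 remove [kqbdb] add [rdyo] -> 10 lines: lcsq gjn wpi drv vqldq odfx oecah rdyo wjcm yhgxv
Hunk 3: at line 7 remove [rdyo,wjcm] add [wwoh] -> 9 lines: lcsq gjn wpi drv vqldq odfx oecah wwoh yhgxv
Hunk 4: at line 1 remove [gjn,wpi] add [pebhl,micx] -> 9 lines: lcsq pebhl micx drv vqldq odfx oecah wwoh yhgxv
Hunk 5: at line 3 remove [drv] add [bgaln,fto,rtwkn] -> 11 lines: lcsq pebhl micx bgaln fto rtwkn vqldq odfx oecah wwoh yhgxv
Hunk 6: at line 3 remove [bgaln,fto] add [facm] -> 10 lines: lcsq pebhl micx facm rtwkn vqldq odfx oecah wwoh yhgxv
Hunk 7: at line 2 remove [micx,facm,rtwkn] add [suwpc,dokd] -> 9 lines: lcsq pebhl suwpc dokd vqldq odfx oecah wwoh yhgxv
Final line count: 9

Answer: 9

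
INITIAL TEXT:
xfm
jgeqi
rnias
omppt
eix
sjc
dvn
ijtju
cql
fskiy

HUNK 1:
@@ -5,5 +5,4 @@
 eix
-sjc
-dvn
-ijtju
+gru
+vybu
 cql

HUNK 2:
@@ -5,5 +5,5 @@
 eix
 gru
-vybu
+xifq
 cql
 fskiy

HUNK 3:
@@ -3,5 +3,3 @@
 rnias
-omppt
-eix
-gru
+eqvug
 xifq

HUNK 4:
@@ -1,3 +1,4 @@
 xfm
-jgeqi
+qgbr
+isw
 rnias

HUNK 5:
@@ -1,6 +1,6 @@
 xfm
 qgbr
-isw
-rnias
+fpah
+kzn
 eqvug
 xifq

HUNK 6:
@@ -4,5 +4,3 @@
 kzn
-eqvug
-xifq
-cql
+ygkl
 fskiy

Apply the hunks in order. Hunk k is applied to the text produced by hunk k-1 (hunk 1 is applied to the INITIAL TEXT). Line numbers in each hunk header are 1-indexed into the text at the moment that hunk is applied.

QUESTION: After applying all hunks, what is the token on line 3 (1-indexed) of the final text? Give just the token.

Hunk 1: at line 5 remove [sjc,dvn,ijtju] add [gru,vybu] -> 9 lines: xfm jgeqi rnias omppt eix gru vybu cql fskiy
Hunk 2: at line 5 remove [vybu] add [xifq] -> 9 lines: xfm jgeqi rnias omppt eix gru xifq cql fskiy
Hunk 3: at line 3 remove [omppt,eix,gru] add [eqvug] -> 7 lines: xfm jgeqi rnias eqvug xifq cql fskiy
Hunk 4: at line 1 remove [jgeqi] add [qgbr,isw] -> 8 lines: xfm qgbr isw rnias eqvug xifq cql fskiy
Hunk 5: at line 1 remove [isw,rnias] add [fpah,kzn] -> 8 lines: xfm qgbr fpah kzn eqvug xifq cql fskiy
Hunk 6: at line 4 remove [eqvug,xifq,cql] add [ygkl] -> 6 lines: xfm qgbr fpah kzn ygkl fskiy
Final line 3: fpah

Answer: fpah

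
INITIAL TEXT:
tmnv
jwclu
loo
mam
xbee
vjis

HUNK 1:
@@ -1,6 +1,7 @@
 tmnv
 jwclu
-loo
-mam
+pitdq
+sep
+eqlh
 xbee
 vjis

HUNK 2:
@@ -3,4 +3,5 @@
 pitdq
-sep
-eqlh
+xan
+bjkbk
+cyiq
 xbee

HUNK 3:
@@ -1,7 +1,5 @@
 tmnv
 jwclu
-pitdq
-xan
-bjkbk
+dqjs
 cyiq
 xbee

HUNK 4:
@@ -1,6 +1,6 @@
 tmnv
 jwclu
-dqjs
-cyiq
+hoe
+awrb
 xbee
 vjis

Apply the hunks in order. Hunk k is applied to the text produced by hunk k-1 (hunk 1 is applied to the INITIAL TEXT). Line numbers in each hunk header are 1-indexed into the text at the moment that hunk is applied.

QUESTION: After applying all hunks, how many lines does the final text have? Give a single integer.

Answer: 6

Derivation:
Hunk 1: at line 1 remove [loo,mam] add [pitdq,sep,eqlh] -> 7 lines: tmnv jwclu pitdq sep eqlh xbee vjis
Hunk 2: at line 3 remove [sep,eqlh] add [xan,bjkbk,cyiq] -> 8 lines: tmnv jwclu pitdq xan bjkbk cyiq xbee vjis
Hunk 3: at line 1 remove [pitdq,xan,bjkbk] add [dqjs] -> 6 lines: tmnv jwclu dqjs cyiq xbee vjis
Hunk 4: at line 1 remove [dqjs,cyiq] add [hoe,awrb] -> 6 lines: tmnv jwclu hoe awrb xbee vjis
Final line count: 6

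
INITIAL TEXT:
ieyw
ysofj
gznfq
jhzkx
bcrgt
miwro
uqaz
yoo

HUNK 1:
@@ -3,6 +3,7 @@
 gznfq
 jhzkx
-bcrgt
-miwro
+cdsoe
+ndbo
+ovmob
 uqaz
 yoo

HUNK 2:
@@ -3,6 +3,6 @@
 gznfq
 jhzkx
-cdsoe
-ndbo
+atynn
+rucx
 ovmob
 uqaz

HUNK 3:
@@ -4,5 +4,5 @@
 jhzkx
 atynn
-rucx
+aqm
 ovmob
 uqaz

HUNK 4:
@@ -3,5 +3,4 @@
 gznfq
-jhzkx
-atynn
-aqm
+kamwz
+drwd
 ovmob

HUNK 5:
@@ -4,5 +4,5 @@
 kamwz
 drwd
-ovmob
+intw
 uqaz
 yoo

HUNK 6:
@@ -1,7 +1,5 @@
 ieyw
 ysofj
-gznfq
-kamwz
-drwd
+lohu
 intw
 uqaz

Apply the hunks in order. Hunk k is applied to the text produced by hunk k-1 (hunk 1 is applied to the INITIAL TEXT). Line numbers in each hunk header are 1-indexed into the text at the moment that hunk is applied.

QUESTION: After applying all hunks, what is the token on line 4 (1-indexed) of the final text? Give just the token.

Hunk 1: at line 3 remove [bcrgt,miwro] add [cdsoe,ndbo,ovmob] -> 9 lines: ieyw ysofj gznfq jhzkx cdsoe ndbo ovmob uqaz yoo
Hunk 2: at line 3 remove [cdsoe,ndbo] add [atynn,rucx] -> 9 lines: ieyw ysofj gznfq jhzkx atynn rucx ovmob uqaz yoo
Hunk 3: at line 4 remove [rucx] add [aqm] -> 9 lines: ieyw ysofj gznfq jhzkx atynn aqm ovmob uqaz yoo
Hunk 4: at line 3 remove [jhzkx,atynn,aqm] add [kamwz,drwd] -> 8 lines: ieyw ysofj gznfq kamwz drwd ovmob uqaz yoo
Hunk 5: at line 4 remove [ovmob] add [intw] -> 8 lines: ieyw ysofj gznfq kamwz drwd intw uqaz yoo
Hunk 6: at line 1 remove [gznfq,kamwz,drwd] add [lohu] -> 6 lines: ieyw ysofj lohu intw uqaz yoo
Final line 4: intw

Answer: intw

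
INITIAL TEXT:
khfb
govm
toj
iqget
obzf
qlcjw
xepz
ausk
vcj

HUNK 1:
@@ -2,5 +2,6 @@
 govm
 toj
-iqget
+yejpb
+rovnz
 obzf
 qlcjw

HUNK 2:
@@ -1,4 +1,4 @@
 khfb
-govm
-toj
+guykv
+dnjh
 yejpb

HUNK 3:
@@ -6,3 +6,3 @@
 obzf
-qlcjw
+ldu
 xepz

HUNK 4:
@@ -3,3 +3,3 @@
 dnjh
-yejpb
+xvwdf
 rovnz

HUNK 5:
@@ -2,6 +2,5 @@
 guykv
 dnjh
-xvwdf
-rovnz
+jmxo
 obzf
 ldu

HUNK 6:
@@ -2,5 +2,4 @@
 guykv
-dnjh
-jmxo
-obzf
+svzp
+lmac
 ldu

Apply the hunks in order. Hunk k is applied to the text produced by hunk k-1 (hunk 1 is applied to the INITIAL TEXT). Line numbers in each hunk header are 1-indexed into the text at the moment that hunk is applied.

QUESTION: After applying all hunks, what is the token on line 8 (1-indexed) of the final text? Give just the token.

Hunk 1: at line 2 remove [iqget] add [yejpb,rovnz] -> 10 lines: khfb govm toj yejpb rovnz obzf qlcjw xepz ausk vcj
Hunk 2: at line 1 remove [govm,toj] add [guykv,dnjh] -> 10 lines: khfb guykv dnjh yejpb rovnz obzf qlcjw xepz ausk vcj
Hunk 3: at line 6 remove [qlcjw] add [ldu] -> 10 lines: khfb guykv dnjh yejpb rovnz obzf ldu xepz ausk vcj
Hunk 4: at line 3 remove [yejpb] add [xvwdf] -> 10 lines: khfb guykv dnjh xvwdf rovnz obzf ldu xepz ausk vcj
Hunk 5: at line 2 remove [xvwdf,rovnz] add [jmxo] -> 9 lines: khfb guykv dnjh jmxo obzf ldu xepz ausk vcj
Hunk 6: at line 2 remove [dnjh,jmxo,obzf] add [svzp,lmac] -> 8 lines: khfb guykv svzp lmac ldu xepz ausk vcj
Final line 8: vcj

Answer: vcj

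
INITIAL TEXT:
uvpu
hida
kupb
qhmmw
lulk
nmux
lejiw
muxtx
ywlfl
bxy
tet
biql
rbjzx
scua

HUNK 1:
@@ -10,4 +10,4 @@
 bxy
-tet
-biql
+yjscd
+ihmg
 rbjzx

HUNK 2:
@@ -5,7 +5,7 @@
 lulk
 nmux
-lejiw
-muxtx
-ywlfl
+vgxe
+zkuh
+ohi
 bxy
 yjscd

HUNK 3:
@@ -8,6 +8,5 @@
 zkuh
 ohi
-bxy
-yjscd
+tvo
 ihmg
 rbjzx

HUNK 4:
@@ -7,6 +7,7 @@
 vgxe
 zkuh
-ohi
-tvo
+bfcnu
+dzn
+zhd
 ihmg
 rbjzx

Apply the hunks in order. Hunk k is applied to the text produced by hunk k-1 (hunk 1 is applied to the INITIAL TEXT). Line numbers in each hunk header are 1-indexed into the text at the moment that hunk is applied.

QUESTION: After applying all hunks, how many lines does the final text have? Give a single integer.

Hunk 1: at line 10 remove [tet,biql] add [yjscd,ihmg] -> 14 lines: uvpu hida kupb qhmmw lulk nmux lejiw muxtx ywlfl bxy yjscd ihmg rbjzx scua
Hunk 2: at line 5 remove [lejiw,muxtx,ywlfl] add [vgxe,zkuh,ohi] -> 14 lines: uvpu hida kupb qhmmw lulk nmux vgxe zkuh ohi bxy yjscd ihmg rbjzx scua
Hunk 3: at line 8 remove [bxy,yjscd] add [tvo] -> 13 lines: uvpu hida kupb qhmmw lulk nmux vgxe zkuh ohi tvo ihmg rbjzx scua
Hunk 4: at line 7 remove [ohi,tvo] add [bfcnu,dzn,zhd] -> 14 lines: uvpu hida kupb qhmmw lulk nmux vgxe zkuh bfcnu dzn zhd ihmg rbjzx scua
Final line count: 14

Answer: 14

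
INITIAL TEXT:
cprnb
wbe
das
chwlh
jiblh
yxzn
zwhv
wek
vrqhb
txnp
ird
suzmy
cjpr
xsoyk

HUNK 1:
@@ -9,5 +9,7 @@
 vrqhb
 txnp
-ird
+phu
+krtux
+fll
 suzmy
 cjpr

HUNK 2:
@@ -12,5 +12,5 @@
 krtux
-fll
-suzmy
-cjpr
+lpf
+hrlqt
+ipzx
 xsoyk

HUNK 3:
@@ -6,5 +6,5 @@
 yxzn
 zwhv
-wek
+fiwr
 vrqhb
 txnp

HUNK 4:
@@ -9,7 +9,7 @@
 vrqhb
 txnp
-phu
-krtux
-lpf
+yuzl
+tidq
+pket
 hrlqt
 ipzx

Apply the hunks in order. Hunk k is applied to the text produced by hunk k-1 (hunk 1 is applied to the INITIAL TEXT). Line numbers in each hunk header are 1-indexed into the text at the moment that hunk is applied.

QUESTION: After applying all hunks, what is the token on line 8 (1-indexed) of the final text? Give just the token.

Answer: fiwr

Derivation:
Hunk 1: at line 9 remove [ird] add [phu,krtux,fll] -> 16 lines: cprnb wbe das chwlh jiblh yxzn zwhv wek vrqhb txnp phu krtux fll suzmy cjpr xsoyk
Hunk 2: at line 12 remove [fll,suzmy,cjpr] add [lpf,hrlqt,ipzx] -> 16 lines: cprnb wbe das chwlh jiblh yxzn zwhv wek vrqhb txnp phu krtux lpf hrlqt ipzx xsoyk
Hunk 3: at line 6 remove [wek] add [fiwr] -> 16 lines: cprnb wbe das chwlh jiblh yxzn zwhv fiwr vrqhb txnp phu krtux lpf hrlqt ipzx xsoyk
Hunk 4: at line 9 remove [phu,krtux,lpf] add [yuzl,tidq,pket] -> 16 lines: cprnb wbe das chwlh jiblh yxzn zwhv fiwr vrqhb txnp yuzl tidq pket hrlqt ipzx xsoyk
Final line 8: fiwr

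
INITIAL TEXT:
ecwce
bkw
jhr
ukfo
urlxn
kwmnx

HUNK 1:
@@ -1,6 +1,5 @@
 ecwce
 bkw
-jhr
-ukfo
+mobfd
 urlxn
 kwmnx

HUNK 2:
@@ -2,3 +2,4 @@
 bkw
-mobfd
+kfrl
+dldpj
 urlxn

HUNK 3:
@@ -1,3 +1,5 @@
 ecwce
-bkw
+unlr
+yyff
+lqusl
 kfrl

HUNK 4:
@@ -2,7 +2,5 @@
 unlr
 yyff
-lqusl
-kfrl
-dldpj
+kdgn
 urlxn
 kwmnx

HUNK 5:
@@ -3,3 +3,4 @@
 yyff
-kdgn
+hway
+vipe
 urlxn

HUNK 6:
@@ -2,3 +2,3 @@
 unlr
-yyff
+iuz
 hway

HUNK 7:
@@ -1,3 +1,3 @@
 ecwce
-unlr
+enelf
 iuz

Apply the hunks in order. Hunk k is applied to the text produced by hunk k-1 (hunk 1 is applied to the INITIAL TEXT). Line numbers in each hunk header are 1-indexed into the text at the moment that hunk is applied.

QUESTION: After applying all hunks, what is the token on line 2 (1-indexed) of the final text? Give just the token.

Hunk 1: at line 1 remove [jhr,ukfo] add [mobfd] -> 5 lines: ecwce bkw mobfd urlxn kwmnx
Hunk 2: at line 2 remove [mobfd] add [kfrl,dldpj] -> 6 lines: ecwce bkw kfrl dldpj urlxn kwmnx
Hunk 3: at line 1 remove [bkw] add [unlr,yyff,lqusl] -> 8 lines: ecwce unlr yyff lqusl kfrl dldpj urlxn kwmnx
Hunk 4: at line 2 remove [lqusl,kfrl,dldpj] add [kdgn] -> 6 lines: ecwce unlr yyff kdgn urlxn kwmnx
Hunk 5: at line 3 remove [kdgn] add [hway,vipe] -> 7 lines: ecwce unlr yyff hway vipe urlxn kwmnx
Hunk 6: at line 2 remove [yyff] add [iuz] -> 7 lines: ecwce unlr iuz hway vipe urlxn kwmnx
Hunk 7: at line 1 remove [unlr] add [enelf] -> 7 lines: ecwce enelf iuz hway vipe urlxn kwmnx
Final line 2: enelf

Answer: enelf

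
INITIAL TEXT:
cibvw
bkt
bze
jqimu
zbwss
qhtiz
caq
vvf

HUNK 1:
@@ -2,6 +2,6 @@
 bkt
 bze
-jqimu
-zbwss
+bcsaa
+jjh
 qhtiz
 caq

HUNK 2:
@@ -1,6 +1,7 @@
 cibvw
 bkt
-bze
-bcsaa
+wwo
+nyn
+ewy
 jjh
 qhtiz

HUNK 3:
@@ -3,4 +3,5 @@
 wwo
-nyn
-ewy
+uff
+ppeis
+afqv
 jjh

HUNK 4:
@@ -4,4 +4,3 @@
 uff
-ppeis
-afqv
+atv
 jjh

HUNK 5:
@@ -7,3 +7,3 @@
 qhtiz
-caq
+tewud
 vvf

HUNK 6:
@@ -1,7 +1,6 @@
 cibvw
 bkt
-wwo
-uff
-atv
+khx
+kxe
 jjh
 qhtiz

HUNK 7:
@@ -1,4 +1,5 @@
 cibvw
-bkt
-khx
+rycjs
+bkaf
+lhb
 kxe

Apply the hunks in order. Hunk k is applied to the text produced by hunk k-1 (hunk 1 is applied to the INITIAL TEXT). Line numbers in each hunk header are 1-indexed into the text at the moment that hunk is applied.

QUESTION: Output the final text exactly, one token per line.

Answer: cibvw
rycjs
bkaf
lhb
kxe
jjh
qhtiz
tewud
vvf

Derivation:
Hunk 1: at line 2 remove [jqimu,zbwss] add [bcsaa,jjh] -> 8 lines: cibvw bkt bze bcsaa jjh qhtiz caq vvf
Hunk 2: at line 1 remove [bze,bcsaa] add [wwo,nyn,ewy] -> 9 lines: cibvw bkt wwo nyn ewy jjh qhtiz caq vvf
Hunk 3: at line 3 remove [nyn,ewy] add [uff,ppeis,afqv] -> 10 lines: cibvw bkt wwo uff ppeis afqv jjh qhtiz caq vvf
Hunk 4: at line 4 remove [ppeis,afqv] add [atv] -> 9 lines: cibvw bkt wwo uff atv jjh qhtiz caq vvf
Hunk 5: at line 7 remove [caq] add [tewud] -> 9 lines: cibvw bkt wwo uff atv jjh qhtiz tewud vvf
Hunk 6: at line 1 remove [wwo,uff,atv] add [khx,kxe] -> 8 lines: cibvw bkt khx kxe jjh qhtiz tewud vvf
Hunk 7: at line 1 remove [bkt,khx] add [rycjs,bkaf,lhb] -> 9 lines: cibvw rycjs bkaf lhb kxe jjh qhtiz tewud vvf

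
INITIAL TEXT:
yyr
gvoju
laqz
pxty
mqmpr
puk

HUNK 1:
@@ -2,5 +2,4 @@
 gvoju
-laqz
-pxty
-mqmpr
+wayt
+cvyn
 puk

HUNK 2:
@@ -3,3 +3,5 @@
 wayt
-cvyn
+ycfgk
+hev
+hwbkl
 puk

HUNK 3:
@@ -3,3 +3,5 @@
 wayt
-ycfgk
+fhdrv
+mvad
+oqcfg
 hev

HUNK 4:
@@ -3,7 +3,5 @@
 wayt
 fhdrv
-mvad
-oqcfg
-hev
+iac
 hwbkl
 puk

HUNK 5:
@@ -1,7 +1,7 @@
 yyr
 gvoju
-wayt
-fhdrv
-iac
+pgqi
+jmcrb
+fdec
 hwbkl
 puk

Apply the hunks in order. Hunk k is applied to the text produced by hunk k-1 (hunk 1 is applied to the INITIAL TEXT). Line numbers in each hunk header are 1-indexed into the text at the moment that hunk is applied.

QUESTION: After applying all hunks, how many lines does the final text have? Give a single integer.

Hunk 1: at line 2 remove [laqz,pxty,mqmpr] add [wayt,cvyn] -> 5 lines: yyr gvoju wayt cvyn puk
Hunk 2: at line 3 remove [cvyn] add [ycfgk,hev,hwbkl] -> 7 lines: yyr gvoju wayt ycfgk hev hwbkl puk
Hunk 3: at line 3 remove [ycfgk] add [fhdrv,mvad,oqcfg] -> 9 lines: yyr gvoju wayt fhdrv mvad oqcfg hev hwbkl puk
Hunk 4: at line 3 remove [mvad,oqcfg,hev] add [iac] -> 7 lines: yyr gvoju wayt fhdrv iac hwbkl puk
Hunk 5: at line 1 remove [wayt,fhdrv,iac] add [pgqi,jmcrb,fdec] -> 7 lines: yyr gvoju pgqi jmcrb fdec hwbkl puk
Final line count: 7

Answer: 7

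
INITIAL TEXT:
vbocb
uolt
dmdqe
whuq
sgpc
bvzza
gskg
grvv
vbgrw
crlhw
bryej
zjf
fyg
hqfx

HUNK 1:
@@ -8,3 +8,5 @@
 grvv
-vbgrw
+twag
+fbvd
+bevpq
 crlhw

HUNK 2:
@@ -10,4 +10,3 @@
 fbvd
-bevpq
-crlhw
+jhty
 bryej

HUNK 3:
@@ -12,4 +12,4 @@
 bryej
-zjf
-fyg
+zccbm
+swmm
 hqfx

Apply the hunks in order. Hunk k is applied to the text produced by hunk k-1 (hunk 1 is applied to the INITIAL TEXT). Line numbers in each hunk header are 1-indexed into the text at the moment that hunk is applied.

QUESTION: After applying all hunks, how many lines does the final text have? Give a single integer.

Answer: 15

Derivation:
Hunk 1: at line 8 remove [vbgrw] add [twag,fbvd,bevpq] -> 16 lines: vbocb uolt dmdqe whuq sgpc bvzza gskg grvv twag fbvd bevpq crlhw bryej zjf fyg hqfx
Hunk 2: at line 10 remove [bevpq,crlhw] add [jhty] -> 15 lines: vbocb uolt dmdqe whuq sgpc bvzza gskg grvv twag fbvd jhty bryej zjf fyg hqfx
Hunk 3: at line 12 remove [zjf,fyg] add [zccbm,swmm] -> 15 lines: vbocb uolt dmdqe whuq sgpc bvzza gskg grvv twag fbvd jhty bryej zccbm swmm hqfx
Final line count: 15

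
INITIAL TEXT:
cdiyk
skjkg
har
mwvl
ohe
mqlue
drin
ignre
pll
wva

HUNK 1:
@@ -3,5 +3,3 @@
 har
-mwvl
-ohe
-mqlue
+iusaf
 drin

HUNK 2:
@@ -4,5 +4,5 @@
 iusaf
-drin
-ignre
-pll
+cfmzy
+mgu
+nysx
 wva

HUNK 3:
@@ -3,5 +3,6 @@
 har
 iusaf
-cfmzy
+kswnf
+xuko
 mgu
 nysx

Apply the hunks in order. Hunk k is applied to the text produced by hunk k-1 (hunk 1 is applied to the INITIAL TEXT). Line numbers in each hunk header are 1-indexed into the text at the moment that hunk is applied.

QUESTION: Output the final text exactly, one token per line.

Answer: cdiyk
skjkg
har
iusaf
kswnf
xuko
mgu
nysx
wva

Derivation:
Hunk 1: at line 3 remove [mwvl,ohe,mqlue] add [iusaf] -> 8 lines: cdiyk skjkg har iusaf drin ignre pll wva
Hunk 2: at line 4 remove [drin,ignre,pll] add [cfmzy,mgu,nysx] -> 8 lines: cdiyk skjkg har iusaf cfmzy mgu nysx wva
Hunk 3: at line 3 remove [cfmzy] add [kswnf,xuko] -> 9 lines: cdiyk skjkg har iusaf kswnf xuko mgu nysx wva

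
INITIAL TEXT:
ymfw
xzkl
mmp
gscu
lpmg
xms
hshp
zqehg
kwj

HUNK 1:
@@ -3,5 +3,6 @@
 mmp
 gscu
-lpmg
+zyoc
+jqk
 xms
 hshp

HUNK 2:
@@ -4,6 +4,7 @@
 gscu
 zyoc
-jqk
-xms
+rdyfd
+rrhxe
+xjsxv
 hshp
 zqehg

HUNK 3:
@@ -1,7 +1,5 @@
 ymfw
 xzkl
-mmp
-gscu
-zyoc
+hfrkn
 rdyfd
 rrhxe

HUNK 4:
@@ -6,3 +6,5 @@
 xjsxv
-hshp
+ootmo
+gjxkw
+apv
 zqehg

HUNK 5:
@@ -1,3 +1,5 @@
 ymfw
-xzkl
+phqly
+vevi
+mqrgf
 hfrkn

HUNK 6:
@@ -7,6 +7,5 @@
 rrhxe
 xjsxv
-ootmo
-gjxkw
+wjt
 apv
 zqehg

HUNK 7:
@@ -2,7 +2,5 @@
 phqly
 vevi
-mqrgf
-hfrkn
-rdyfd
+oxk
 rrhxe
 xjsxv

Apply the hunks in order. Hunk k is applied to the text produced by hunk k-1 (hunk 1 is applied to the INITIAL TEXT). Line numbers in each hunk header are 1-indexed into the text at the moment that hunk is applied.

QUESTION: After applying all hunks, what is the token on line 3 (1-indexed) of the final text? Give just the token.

Hunk 1: at line 3 remove [lpmg] add [zyoc,jqk] -> 10 lines: ymfw xzkl mmp gscu zyoc jqk xms hshp zqehg kwj
Hunk 2: at line 4 remove [jqk,xms] add [rdyfd,rrhxe,xjsxv] -> 11 lines: ymfw xzkl mmp gscu zyoc rdyfd rrhxe xjsxv hshp zqehg kwj
Hunk 3: at line 1 remove [mmp,gscu,zyoc] add [hfrkn] -> 9 lines: ymfw xzkl hfrkn rdyfd rrhxe xjsxv hshp zqehg kwj
Hunk 4: at line 6 remove [hshp] add [ootmo,gjxkw,apv] -> 11 lines: ymfw xzkl hfrkn rdyfd rrhxe xjsxv ootmo gjxkw apv zqehg kwj
Hunk 5: at line 1 remove [xzkl] add [phqly,vevi,mqrgf] -> 13 lines: ymfw phqly vevi mqrgf hfrkn rdyfd rrhxe xjsxv ootmo gjxkw apv zqehg kwj
Hunk 6: at line 7 remove [ootmo,gjxkw] add [wjt] -> 12 lines: ymfw phqly vevi mqrgf hfrkn rdyfd rrhxe xjsxv wjt apv zqehg kwj
Hunk 7: at line 2 remove [mqrgf,hfrkn,rdyfd] add [oxk] -> 10 lines: ymfw phqly vevi oxk rrhxe xjsxv wjt apv zqehg kwj
Final line 3: vevi

Answer: vevi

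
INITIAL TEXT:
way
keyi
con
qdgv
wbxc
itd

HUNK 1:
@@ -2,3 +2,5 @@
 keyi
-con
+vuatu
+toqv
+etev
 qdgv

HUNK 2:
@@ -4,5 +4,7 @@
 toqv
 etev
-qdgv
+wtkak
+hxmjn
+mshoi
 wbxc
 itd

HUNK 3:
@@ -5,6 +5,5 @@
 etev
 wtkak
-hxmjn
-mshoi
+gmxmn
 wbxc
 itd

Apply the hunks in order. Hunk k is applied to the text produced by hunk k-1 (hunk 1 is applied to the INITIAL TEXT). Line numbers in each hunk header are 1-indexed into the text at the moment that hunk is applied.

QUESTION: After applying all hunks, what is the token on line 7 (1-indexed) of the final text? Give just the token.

Answer: gmxmn

Derivation:
Hunk 1: at line 2 remove [con] add [vuatu,toqv,etev] -> 8 lines: way keyi vuatu toqv etev qdgv wbxc itd
Hunk 2: at line 4 remove [qdgv] add [wtkak,hxmjn,mshoi] -> 10 lines: way keyi vuatu toqv etev wtkak hxmjn mshoi wbxc itd
Hunk 3: at line 5 remove [hxmjn,mshoi] add [gmxmn] -> 9 lines: way keyi vuatu toqv etev wtkak gmxmn wbxc itd
Final line 7: gmxmn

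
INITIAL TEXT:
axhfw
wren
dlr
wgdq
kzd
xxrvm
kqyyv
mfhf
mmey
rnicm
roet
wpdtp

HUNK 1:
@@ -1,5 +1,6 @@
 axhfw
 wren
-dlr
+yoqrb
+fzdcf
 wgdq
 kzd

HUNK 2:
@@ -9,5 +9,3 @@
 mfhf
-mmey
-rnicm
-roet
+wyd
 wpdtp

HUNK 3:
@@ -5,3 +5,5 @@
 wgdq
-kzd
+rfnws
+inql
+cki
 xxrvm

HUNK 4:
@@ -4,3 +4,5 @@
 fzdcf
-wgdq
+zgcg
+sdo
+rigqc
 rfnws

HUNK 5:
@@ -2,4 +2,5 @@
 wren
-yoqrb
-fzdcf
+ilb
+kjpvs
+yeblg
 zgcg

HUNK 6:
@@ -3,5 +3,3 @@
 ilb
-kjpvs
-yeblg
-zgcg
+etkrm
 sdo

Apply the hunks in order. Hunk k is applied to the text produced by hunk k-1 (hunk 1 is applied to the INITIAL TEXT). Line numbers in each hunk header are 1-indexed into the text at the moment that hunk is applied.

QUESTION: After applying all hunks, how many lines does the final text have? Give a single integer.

Answer: 14

Derivation:
Hunk 1: at line 1 remove [dlr] add [yoqrb,fzdcf] -> 13 lines: axhfw wren yoqrb fzdcf wgdq kzd xxrvm kqyyv mfhf mmey rnicm roet wpdtp
Hunk 2: at line 9 remove [mmey,rnicm,roet] add [wyd] -> 11 lines: axhfw wren yoqrb fzdcf wgdq kzd xxrvm kqyyv mfhf wyd wpdtp
Hunk 3: at line 5 remove [kzd] add [rfnws,inql,cki] -> 13 lines: axhfw wren yoqrb fzdcf wgdq rfnws inql cki xxrvm kqyyv mfhf wyd wpdtp
Hunk 4: at line 4 remove [wgdq] add [zgcg,sdo,rigqc] -> 15 lines: axhfw wren yoqrb fzdcf zgcg sdo rigqc rfnws inql cki xxrvm kqyyv mfhf wyd wpdtp
Hunk 5: at line 2 remove [yoqrb,fzdcf] add [ilb,kjpvs,yeblg] -> 16 lines: axhfw wren ilb kjpvs yeblg zgcg sdo rigqc rfnws inql cki xxrvm kqyyv mfhf wyd wpdtp
Hunk 6: at line 3 remove [kjpvs,yeblg,zgcg] add [etkrm] -> 14 lines: axhfw wren ilb etkrm sdo rigqc rfnws inql cki xxrvm kqyyv mfhf wyd wpdtp
Final line count: 14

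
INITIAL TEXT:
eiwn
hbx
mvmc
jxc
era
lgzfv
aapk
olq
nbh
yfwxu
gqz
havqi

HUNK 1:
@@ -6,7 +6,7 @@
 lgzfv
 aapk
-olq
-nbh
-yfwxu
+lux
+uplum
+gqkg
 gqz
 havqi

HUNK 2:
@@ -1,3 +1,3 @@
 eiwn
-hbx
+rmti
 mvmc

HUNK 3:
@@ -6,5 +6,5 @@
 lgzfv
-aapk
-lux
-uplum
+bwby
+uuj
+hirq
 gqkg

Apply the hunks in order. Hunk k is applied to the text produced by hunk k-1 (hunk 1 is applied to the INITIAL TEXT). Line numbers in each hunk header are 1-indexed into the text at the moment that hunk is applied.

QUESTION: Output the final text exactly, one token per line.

Answer: eiwn
rmti
mvmc
jxc
era
lgzfv
bwby
uuj
hirq
gqkg
gqz
havqi

Derivation:
Hunk 1: at line 6 remove [olq,nbh,yfwxu] add [lux,uplum,gqkg] -> 12 lines: eiwn hbx mvmc jxc era lgzfv aapk lux uplum gqkg gqz havqi
Hunk 2: at line 1 remove [hbx] add [rmti] -> 12 lines: eiwn rmti mvmc jxc era lgzfv aapk lux uplum gqkg gqz havqi
Hunk 3: at line 6 remove [aapk,lux,uplum] add [bwby,uuj,hirq] -> 12 lines: eiwn rmti mvmc jxc era lgzfv bwby uuj hirq gqkg gqz havqi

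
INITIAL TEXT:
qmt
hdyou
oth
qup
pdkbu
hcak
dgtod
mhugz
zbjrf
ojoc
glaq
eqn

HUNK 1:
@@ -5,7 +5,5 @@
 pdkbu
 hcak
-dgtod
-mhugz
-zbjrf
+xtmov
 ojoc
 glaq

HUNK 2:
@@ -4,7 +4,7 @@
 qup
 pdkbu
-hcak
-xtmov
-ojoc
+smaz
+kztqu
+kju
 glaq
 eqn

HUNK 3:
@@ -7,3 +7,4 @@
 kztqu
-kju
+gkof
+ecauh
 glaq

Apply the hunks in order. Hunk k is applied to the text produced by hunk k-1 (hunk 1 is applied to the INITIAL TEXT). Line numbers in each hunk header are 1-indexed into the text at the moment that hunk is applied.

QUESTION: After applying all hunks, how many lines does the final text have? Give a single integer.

Answer: 11

Derivation:
Hunk 1: at line 5 remove [dgtod,mhugz,zbjrf] add [xtmov] -> 10 lines: qmt hdyou oth qup pdkbu hcak xtmov ojoc glaq eqn
Hunk 2: at line 4 remove [hcak,xtmov,ojoc] add [smaz,kztqu,kju] -> 10 lines: qmt hdyou oth qup pdkbu smaz kztqu kju glaq eqn
Hunk 3: at line 7 remove [kju] add [gkof,ecauh] -> 11 lines: qmt hdyou oth qup pdkbu smaz kztqu gkof ecauh glaq eqn
Final line count: 11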